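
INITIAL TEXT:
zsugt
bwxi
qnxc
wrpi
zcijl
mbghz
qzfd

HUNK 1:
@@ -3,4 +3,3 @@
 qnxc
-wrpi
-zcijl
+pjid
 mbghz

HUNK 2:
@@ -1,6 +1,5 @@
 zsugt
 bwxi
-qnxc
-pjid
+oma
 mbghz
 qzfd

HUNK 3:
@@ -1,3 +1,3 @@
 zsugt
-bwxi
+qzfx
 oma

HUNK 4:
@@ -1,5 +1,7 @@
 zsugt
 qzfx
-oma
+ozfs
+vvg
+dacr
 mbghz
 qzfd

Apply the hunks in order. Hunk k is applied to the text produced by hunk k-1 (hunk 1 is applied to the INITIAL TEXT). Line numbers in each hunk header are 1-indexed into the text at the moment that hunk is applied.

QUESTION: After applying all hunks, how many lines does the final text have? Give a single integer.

Hunk 1: at line 3 remove [wrpi,zcijl] add [pjid] -> 6 lines: zsugt bwxi qnxc pjid mbghz qzfd
Hunk 2: at line 1 remove [qnxc,pjid] add [oma] -> 5 lines: zsugt bwxi oma mbghz qzfd
Hunk 3: at line 1 remove [bwxi] add [qzfx] -> 5 lines: zsugt qzfx oma mbghz qzfd
Hunk 4: at line 1 remove [oma] add [ozfs,vvg,dacr] -> 7 lines: zsugt qzfx ozfs vvg dacr mbghz qzfd
Final line count: 7

Answer: 7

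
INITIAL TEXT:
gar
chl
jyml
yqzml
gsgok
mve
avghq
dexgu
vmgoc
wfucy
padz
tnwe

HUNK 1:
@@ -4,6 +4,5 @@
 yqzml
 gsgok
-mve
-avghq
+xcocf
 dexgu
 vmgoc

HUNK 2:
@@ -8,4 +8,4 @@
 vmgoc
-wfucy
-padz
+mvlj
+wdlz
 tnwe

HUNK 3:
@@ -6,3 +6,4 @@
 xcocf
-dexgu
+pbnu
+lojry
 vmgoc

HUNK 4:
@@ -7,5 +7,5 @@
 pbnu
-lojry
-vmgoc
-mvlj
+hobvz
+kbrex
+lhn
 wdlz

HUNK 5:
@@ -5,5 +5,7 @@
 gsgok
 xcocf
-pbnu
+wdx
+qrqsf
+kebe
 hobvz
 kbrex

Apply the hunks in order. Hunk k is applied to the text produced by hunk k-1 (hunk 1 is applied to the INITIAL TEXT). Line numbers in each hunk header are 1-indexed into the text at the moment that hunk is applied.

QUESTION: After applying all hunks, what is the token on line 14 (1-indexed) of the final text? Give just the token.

Answer: tnwe

Derivation:
Hunk 1: at line 4 remove [mve,avghq] add [xcocf] -> 11 lines: gar chl jyml yqzml gsgok xcocf dexgu vmgoc wfucy padz tnwe
Hunk 2: at line 8 remove [wfucy,padz] add [mvlj,wdlz] -> 11 lines: gar chl jyml yqzml gsgok xcocf dexgu vmgoc mvlj wdlz tnwe
Hunk 3: at line 6 remove [dexgu] add [pbnu,lojry] -> 12 lines: gar chl jyml yqzml gsgok xcocf pbnu lojry vmgoc mvlj wdlz tnwe
Hunk 4: at line 7 remove [lojry,vmgoc,mvlj] add [hobvz,kbrex,lhn] -> 12 lines: gar chl jyml yqzml gsgok xcocf pbnu hobvz kbrex lhn wdlz tnwe
Hunk 5: at line 5 remove [pbnu] add [wdx,qrqsf,kebe] -> 14 lines: gar chl jyml yqzml gsgok xcocf wdx qrqsf kebe hobvz kbrex lhn wdlz tnwe
Final line 14: tnwe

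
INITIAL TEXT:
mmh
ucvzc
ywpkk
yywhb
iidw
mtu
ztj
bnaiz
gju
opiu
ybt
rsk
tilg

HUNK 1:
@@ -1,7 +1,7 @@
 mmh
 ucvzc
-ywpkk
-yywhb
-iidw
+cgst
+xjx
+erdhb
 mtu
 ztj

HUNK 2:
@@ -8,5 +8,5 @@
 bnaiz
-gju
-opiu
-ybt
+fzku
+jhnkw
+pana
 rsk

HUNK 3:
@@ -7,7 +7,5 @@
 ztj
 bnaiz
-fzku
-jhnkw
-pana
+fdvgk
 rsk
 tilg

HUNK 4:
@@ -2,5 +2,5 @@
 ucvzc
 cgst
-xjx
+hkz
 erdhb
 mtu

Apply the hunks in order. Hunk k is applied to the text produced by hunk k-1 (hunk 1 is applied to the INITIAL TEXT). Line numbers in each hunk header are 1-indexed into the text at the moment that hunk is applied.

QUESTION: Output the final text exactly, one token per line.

Hunk 1: at line 1 remove [ywpkk,yywhb,iidw] add [cgst,xjx,erdhb] -> 13 lines: mmh ucvzc cgst xjx erdhb mtu ztj bnaiz gju opiu ybt rsk tilg
Hunk 2: at line 8 remove [gju,opiu,ybt] add [fzku,jhnkw,pana] -> 13 lines: mmh ucvzc cgst xjx erdhb mtu ztj bnaiz fzku jhnkw pana rsk tilg
Hunk 3: at line 7 remove [fzku,jhnkw,pana] add [fdvgk] -> 11 lines: mmh ucvzc cgst xjx erdhb mtu ztj bnaiz fdvgk rsk tilg
Hunk 4: at line 2 remove [xjx] add [hkz] -> 11 lines: mmh ucvzc cgst hkz erdhb mtu ztj bnaiz fdvgk rsk tilg

Answer: mmh
ucvzc
cgst
hkz
erdhb
mtu
ztj
bnaiz
fdvgk
rsk
tilg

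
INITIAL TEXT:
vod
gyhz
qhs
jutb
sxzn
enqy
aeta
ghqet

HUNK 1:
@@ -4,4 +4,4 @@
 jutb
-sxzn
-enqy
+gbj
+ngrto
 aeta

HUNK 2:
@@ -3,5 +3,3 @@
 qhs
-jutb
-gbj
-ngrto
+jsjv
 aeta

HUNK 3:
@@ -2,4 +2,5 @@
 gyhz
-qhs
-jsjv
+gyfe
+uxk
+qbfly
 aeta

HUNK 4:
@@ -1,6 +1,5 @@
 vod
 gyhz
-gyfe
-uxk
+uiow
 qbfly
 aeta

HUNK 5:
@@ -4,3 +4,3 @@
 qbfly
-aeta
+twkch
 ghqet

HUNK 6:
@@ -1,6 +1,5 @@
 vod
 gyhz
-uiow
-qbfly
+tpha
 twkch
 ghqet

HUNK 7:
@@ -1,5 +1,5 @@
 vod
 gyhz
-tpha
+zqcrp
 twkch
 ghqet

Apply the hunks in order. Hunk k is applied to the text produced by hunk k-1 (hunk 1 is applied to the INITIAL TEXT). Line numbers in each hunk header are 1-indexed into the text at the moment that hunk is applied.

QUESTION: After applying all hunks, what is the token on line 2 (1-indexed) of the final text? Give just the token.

Answer: gyhz

Derivation:
Hunk 1: at line 4 remove [sxzn,enqy] add [gbj,ngrto] -> 8 lines: vod gyhz qhs jutb gbj ngrto aeta ghqet
Hunk 2: at line 3 remove [jutb,gbj,ngrto] add [jsjv] -> 6 lines: vod gyhz qhs jsjv aeta ghqet
Hunk 3: at line 2 remove [qhs,jsjv] add [gyfe,uxk,qbfly] -> 7 lines: vod gyhz gyfe uxk qbfly aeta ghqet
Hunk 4: at line 1 remove [gyfe,uxk] add [uiow] -> 6 lines: vod gyhz uiow qbfly aeta ghqet
Hunk 5: at line 4 remove [aeta] add [twkch] -> 6 lines: vod gyhz uiow qbfly twkch ghqet
Hunk 6: at line 1 remove [uiow,qbfly] add [tpha] -> 5 lines: vod gyhz tpha twkch ghqet
Hunk 7: at line 1 remove [tpha] add [zqcrp] -> 5 lines: vod gyhz zqcrp twkch ghqet
Final line 2: gyhz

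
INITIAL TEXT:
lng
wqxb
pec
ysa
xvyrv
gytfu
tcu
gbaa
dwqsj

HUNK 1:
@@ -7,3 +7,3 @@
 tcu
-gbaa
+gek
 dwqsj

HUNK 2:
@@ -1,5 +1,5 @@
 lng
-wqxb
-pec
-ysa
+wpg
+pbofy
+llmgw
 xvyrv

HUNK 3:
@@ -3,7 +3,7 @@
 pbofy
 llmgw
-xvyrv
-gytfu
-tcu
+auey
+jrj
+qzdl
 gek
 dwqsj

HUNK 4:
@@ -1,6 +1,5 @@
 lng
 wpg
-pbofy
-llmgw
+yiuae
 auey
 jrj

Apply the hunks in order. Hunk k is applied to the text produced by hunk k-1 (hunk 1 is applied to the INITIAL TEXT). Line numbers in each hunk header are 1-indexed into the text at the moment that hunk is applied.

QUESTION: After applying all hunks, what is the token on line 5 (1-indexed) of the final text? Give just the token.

Answer: jrj

Derivation:
Hunk 1: at line 7 remove [gbaa] add [gek] -> 9 lines: lng wqxb pec ysa xvyrv gytfu tcu gek dwqsj
Hunk 2: at line 1 remove [wqxb,pec,ysa] add [wpg,pbofy,llmgw] -> 9 lines: lng wpg pbofy llmgw xvyrv gytfu tcu gek dwqsj
Hunk 3: at line 3 remove [xvyrv,gytfu,tcu] add [auey,jrj,qzdl] -> 9 lines: lng wpg pbofy llmgw auey jrj qzdl gek dwqsj
Hunk 4: at line 1 remove [pbofy,llmgw] add [yiuae] -> 8 lines: lng wpg yiuae auey jrj qzdl gek dwqsj
Final line 5: jrj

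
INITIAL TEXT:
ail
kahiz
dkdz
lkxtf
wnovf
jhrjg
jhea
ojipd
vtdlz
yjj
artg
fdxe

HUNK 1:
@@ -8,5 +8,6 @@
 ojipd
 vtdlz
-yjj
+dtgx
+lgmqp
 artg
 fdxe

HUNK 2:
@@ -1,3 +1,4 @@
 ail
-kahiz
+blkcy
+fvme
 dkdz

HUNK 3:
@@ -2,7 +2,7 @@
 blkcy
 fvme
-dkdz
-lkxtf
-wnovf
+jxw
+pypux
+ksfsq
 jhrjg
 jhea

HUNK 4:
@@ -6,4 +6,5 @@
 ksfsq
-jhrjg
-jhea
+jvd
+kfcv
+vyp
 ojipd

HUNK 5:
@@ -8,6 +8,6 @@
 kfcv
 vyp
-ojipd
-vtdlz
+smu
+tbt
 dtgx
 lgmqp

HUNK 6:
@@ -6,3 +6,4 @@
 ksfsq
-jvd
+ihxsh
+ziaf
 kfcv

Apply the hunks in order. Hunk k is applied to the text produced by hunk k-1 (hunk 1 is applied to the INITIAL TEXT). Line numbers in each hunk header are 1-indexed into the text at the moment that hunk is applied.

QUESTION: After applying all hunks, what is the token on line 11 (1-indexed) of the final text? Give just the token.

Hunk 1: at line 8 remove [yjj] add [dtgx,lgmqp] -> 13 lines: ail kahiz dkdz lkxtf wnovf jhrjg jhea ojipd vtdlz dtgx lgmqp artg fdxe
Hunk 2: at line 1 remove [kahiz] add [blkcy,fvme] -> 14 lines: ail blkcy fvme dkdz lkxtf wnovf jhrjg jhea ojipd vtdlz dtgx lgmqp artg fdxe
Hunk 3: at line 2 remove [dkdz,lkxtf,wnovf] add [jxw,pypux,ksfsq] -> 14 lines: ail blkcy fvme jxw pypux ksfsq jhrjg jhea ojipd vtdlz dtgx lgmqp artg fdxe
Hunk 4: at line 6 remove [jhrjg,jhea] add [jvd,kfcv,vyp] -> 15 lines: ail blkcy fvme jxw pypux ksfsq jvd kfcv vyp ojipd vtdlz dtgx lgmqp artg fdxe
Hunk 5: at line 8 remove [ojipd,vtdlz] add [smu,tbt] -> 15 lines: ail blkcy fvme jxw pypux ksfsq jvd kfcv vyp smu tbt dtgx lgmqp artg fdxe
Hunk 6: at line 6 remove [jvd] add [ihxsh,ziaf] -> 16 lines: ail blkcy fvme jxw pypux ksfsq ihxsh ziaf kfcv vyp smu tbt dtgx lgmqp artg fdxe
Final line 11: smu

Answer: smu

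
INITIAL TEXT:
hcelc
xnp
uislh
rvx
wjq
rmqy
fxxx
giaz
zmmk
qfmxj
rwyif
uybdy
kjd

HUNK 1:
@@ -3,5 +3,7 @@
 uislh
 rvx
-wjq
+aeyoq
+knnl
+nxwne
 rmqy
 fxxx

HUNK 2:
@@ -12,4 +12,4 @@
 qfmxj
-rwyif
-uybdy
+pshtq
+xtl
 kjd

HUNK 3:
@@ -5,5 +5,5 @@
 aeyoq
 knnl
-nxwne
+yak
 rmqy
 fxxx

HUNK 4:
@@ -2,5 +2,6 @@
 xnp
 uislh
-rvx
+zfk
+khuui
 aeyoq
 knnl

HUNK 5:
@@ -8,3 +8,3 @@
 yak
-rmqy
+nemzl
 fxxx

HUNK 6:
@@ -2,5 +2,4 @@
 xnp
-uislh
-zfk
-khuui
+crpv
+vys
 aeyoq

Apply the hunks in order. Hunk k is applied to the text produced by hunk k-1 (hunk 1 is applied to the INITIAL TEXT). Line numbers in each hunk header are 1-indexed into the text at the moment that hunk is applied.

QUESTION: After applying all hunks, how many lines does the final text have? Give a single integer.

Hunk 1: at line 3 remove [wjq] add [aeyoq,knnl,nxwne] -> 15 lines: hcelc xnp uislh rvx aeyoq knnl nxwne rmqy fxxx giaz zmmk qfmxj rwyif uybdy kjd
Hunk 2: at line 12 remove [rwyif,uybdy] add [pshtq,xtl] -> 15 lines: hcelc xnp uislh rvx aeyoq knnl nxwne rmqy fxxx giaz zmmk qfmxj pshtq xtl kjd
Hunk 3: at line 5 remove [nxwne] add [yak] -> 15 lines: hcelc xnp uislh rvx aeyoq knnl yak rmqy fxxx giaz zmmk qfmxj pshtq xtl kjd
Hunk 4: at line 2 remove [rvx] add [zfk,khuui] -> 16 lines: hcelc xnp uislh zfk khuui aeyoq knnl yak rmqy fxxx giaz zmmk qfmxj pshtq xtl kjd
Hunk 5: at line 8 remove [rmqy] add [nemzl] -> 16 lines: hcelc xnp uislh zfk khuui aeyoq knnl yak nemzl fxxx giaz zmmk qfmxj pshtq xtl kjd
Hunk 6: at line 2 remove [uislh,zfk,khuui] add [crpv,vys] -> 15 lines: hcelc xnp crpv vys aeyoq knnl yak nemzl fxxx giaz zmmk qfmxj pshtq xtl kjd
Final line count: 15

Answer: 15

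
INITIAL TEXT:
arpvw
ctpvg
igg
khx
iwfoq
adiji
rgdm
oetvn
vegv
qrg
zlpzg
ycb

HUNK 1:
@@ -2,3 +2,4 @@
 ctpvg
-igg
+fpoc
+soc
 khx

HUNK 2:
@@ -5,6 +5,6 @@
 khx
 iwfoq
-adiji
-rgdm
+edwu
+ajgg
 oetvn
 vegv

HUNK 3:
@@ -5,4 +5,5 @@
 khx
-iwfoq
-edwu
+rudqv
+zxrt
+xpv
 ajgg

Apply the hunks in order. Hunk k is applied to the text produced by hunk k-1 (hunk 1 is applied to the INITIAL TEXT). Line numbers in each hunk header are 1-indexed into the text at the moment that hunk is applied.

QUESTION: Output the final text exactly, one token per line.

Answer: arpvw
ctpvg
fpoc
soc
khx
rudqv
zxrt
xpv
ajgg
oetvn
vegv
qrg
zlpzg
ycb

Derivation:
Hunk 1: at line 2 remove [igg] add [fpoc,soc] -> 13 lines: arpvw ctpvg fpoc soc khx iwfoq adiji rgdm oetvn vegv qrg zlpzg ycb
Hunk 2: at line 5 remove [adiji,rgdm] add [edwu,ajgg] -> 13 lines: arpvw ctpvg fpoc soc khx iwfoq edwu ajgg oetvn vegv qrg zlpzg ycb
Hunk 3: at line 5 remove [iwfoq,edwu] add [rudqv,zxrt,xpv] -> 14 lines: arpvw ctpvg fpoc soc khx rudqv zxrt xpv ajgg oetvn vegv qrg zlpzg ycb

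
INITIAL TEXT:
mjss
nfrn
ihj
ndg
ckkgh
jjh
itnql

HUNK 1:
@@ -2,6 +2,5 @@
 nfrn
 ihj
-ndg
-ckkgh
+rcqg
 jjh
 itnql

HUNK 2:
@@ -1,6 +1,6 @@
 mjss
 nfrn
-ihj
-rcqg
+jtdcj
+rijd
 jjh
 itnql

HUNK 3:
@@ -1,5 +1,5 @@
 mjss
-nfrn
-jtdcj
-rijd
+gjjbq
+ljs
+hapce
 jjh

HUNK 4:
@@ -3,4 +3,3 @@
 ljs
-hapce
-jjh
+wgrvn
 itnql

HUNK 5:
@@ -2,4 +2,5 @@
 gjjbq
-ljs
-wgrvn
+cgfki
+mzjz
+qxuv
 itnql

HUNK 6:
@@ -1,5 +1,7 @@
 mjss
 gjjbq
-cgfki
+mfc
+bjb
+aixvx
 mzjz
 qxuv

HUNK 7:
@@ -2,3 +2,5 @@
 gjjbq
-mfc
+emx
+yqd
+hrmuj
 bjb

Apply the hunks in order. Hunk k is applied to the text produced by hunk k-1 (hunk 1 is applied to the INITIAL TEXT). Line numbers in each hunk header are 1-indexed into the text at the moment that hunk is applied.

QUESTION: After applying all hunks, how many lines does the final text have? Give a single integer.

Hunk 1: at line 2 remove [ndg,ckkgh] add [rcqg] -> 6 lines: mjss nfrn ihj rcqg jjh itnql
Hunk 2: at line 1 remove [ihj,rcqg] add [jtdcj,rijd] -> 6 lines: mjss nfrn jtdcj rijd jjh itnql
Hunk 3: at line 1 remove [nfrn,jtdcj,rijd] add [gjjbq,ljs,hapce] -> 6 lines: mjss gjjbq ljs hapce jjh itnql
Hunk 4: at line 3 remove [hapce,jjh] add [wgrvn] -> 5 lines: mjss gjjbq ljs wgrvn itnql
Hunk 5: at line 2 remove [ljs,wgrvn] add [cgfki,mzjz,qxuv] -> 6 lines: mjss gjjbq cgfki mzjz qxuv itnql
Hunk 6: at line 1 remove [cgfki] add [mfc,bjb,aixvx] -> 8 lines: mjss gjjbq mfc bjb aixvx mzjz qxuv itnql
Hunk 7: at line 2 remove [mfc] add [emx,yqd,hrmuj] -> 10 lines: mjss gjjbq emx yqd hrmuj bjb aixvx mzjz qxuv itnql
Final line count: 10

Answer: 10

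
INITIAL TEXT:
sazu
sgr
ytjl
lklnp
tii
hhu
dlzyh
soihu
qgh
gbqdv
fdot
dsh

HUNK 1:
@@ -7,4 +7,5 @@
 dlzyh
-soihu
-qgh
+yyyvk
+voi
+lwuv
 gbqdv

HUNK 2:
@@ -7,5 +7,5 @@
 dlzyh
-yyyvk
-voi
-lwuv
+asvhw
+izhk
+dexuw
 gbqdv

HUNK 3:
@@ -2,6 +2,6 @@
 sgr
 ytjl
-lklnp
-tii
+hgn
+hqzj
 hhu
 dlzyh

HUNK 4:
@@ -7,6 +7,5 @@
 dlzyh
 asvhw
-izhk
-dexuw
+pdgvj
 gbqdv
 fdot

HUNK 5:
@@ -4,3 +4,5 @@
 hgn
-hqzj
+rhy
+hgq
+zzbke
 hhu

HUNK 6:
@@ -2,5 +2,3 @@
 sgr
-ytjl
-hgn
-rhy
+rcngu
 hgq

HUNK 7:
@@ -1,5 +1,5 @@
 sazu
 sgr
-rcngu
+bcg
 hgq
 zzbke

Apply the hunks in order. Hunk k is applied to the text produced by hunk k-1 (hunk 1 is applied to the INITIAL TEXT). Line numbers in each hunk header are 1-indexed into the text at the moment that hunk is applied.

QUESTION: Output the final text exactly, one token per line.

Hunk 1: at line 7 remove [soihu,qgh] add [yyyvk,voi,lwuv] -> 13 lines: sazu sgr ytjl lklnp tii hhu dlzyh yyyvk voi lwuv gbqdv fdot dsh
Hunk 2: at line 7 remove [yyyvk,voi,lwuv] add [asvhw,izhk,dexuw] -> 13 lines: sazu sgr ytjl lklnp tii hhu dlzyh asvhw izhk dexuw gbqdv fdot dsh
Hunk 3: at line 2 remove [lklnp,tii] add [hgn,hqzj] -> 13 lines: sazu sgr ytjl hgn hqzj hhu dlzyh asvhw izhk dexuw gbqdv fdot dsh
Hunk 4: at line 7 remove [izhk,dexuw] add [pdgvj] -> 12 lines: sazu sgr ytjl hgn hqzj hhu dlzyh asvhw pdgvj gbqdv fdot dsh
Hunk 5: at line 4 remove [hqzj] add [rhy,hgq,zzbke] -> 14 lines: sazu sgr ytjl hgn rhy hgq zzbke hhu dlzyh asvhw pdgvj gbqdv fdot dsh
Hunk 6: at line 2 remove [ytjl,hgn,rhy] add [rcngu] -> 12 lines: sazu sgr rcngu hgq zzbke hhu dlzyh asvhw pdgvj gbqdv fdot dsh
Hunk 7: at line 1 remove [rcngu] add [bcg] -> 12 lines: sazu sgr bcg hgq zzbke hhu dlzyh asvhw pdgvj gbqdv fdot dsh

Answer: sazu
sgr
bcg
hgq
zzbke
hhu
dlzyh
asvhw
pdgvj
gbqdv
fdot
dsh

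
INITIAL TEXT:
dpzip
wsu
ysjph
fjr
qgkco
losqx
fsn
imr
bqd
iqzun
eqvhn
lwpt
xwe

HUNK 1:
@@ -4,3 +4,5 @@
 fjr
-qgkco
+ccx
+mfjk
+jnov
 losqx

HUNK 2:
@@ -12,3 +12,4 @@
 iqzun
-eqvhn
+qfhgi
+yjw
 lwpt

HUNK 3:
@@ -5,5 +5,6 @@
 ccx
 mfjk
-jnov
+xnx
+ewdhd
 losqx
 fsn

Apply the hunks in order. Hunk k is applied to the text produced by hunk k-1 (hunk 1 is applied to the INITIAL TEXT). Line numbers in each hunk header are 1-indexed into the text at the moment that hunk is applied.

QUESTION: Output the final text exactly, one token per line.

Hunk 1: at line 4 remove [qgkco] add [ccx,mfjk,jnov] -> 15 lines: dpzip wsu ysjph fjr ccx mfjk jnov losqx fsn imr bqd iqzun eqvhn lwpt xwe
Hunk 2: at line 12 remove [eqvhn] add [qfhgi,yjw] -> 16 lines: dpzip wsu ysjph fjr ccx mfjk jnov losqx fsn imr bqd iqzun qfhgi yjw lwpt xwe
Hunk 3: at line 5 remove [jnov] add [xnx,ewdhd] -> 17 lines: dpzip wsu ysjph fjr ccx mfjk xnx ewdhd losqx fsn imr bqd iqzun qfhgi yjw lwpt xwe

Answer: dpzip
wsu
ysjph
fjr
ccx
mfjk
xnx
ewdhd
losqx
fsn
imr
bqd
iqzun
qfhgi
yjw
lwpt
xwe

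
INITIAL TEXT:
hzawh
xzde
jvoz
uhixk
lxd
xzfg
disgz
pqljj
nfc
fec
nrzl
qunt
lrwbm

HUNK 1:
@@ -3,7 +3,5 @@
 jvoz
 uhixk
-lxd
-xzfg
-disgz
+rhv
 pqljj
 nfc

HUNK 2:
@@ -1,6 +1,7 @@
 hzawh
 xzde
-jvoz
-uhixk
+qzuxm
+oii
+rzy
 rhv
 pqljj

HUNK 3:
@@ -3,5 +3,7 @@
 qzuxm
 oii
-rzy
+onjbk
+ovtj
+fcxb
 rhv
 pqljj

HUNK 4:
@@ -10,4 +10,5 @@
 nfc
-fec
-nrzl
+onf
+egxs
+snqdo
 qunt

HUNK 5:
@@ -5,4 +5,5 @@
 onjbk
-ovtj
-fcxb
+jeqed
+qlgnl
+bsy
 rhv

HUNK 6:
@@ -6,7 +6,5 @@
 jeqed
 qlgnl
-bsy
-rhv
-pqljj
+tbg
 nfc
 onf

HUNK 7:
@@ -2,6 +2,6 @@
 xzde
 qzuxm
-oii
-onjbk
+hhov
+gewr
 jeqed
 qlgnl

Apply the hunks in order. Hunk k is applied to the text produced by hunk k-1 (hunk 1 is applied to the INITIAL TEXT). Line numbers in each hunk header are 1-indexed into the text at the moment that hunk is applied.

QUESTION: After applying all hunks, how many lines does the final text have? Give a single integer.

Answer: 14

Derivation:
Hunk 1: at line 3 remove [lxd,xzfg,disgz] add [rhv] -> 11 lines: hzawh xzde jvoz uhixk rhv pqljj nfc fec nrzl qunt lrwbm
Hunk 2: at line 1 remove [jvoz,uhixk] add [qzuxm,oii,rzy] -> 12 lines: hzawh xzde qzuxm oii rzy rhv pqljj nfc fec nrzl qunt lrwbm
Hunk 3: at line 3 remove [rzy] add [onjbk,ovtj,fcxb] -> 14 lines: hzawh xzde qzuxm oii onjbk ovtj fcxb rhv pqljj nfc fec nrzl qunt lrwbm
Hunk 4: at line 10 remove [fec,nrzl] add [onf,egxs,snqdo] -> 15 lines: hzawh xzde qzuxm oii onjbk ovtj fcxb rhv pqljj nfc onf egxs snqdo qunt lrwbm
Hunk 5: at line 5 remove [ovtj,fcxb] add [jeqed,qlgnl,bsy] -> 16 lines: hzawh xzde qzuxm oii onjbk jeqed qlgnl bsy rhv pqljj nfc onf egxs snqdo qunt lrwbm
Hunk 6: at line 6 remove [bsy,rhv,pqljj] add [tbg] -> 14 lines: hzawh xzde qzuxm oii onjbk jeqed qlgnl tbg nfc onf egxs snqdo qunt lrwbm
Hunk 7: at line 2 remove [oii,onjbk] add [hhov,gewr] -> 14 lines: hzawh xzde qzuxm hhov gewr jeqed qlgnl tbg nfc onf egxs snqdo qunt lrwbm
Final line count: 14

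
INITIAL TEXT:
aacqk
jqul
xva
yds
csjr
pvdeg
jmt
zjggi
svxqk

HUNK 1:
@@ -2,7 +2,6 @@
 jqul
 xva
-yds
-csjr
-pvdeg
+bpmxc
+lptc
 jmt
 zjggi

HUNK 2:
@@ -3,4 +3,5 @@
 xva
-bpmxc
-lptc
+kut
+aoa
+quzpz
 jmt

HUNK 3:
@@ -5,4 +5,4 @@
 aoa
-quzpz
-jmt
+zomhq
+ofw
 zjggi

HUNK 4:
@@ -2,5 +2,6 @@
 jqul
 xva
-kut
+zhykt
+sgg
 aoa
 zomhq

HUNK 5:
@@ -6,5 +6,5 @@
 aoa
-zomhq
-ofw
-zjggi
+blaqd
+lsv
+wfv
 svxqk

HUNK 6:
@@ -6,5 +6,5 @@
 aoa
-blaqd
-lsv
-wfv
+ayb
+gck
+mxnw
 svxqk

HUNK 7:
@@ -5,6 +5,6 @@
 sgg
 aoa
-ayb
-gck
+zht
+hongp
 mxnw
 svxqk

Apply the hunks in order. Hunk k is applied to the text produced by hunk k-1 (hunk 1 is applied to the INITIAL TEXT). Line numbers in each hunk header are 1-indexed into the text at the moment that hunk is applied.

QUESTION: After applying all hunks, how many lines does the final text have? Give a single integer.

Hunk 1: at line 2 remove [yds,csjr,pvdeg] add [bpmxc,lptc] -> 8 lines: aacqk jqul xva bpmxc lptc jmt zjggi svxqk
Hunk 2: at line 3 remove [bpmxc,lptc] add [kut,aoa,quzpz] -> 9 lines: aacqk jqul xva kut aoa quzpz jmt zjggi svxqk
Hunk 3: at line 5 remove [quzpz,jmt] add [zomhq,ofw] -> 9 lines: aacqk jqul xva kut aoa zomhq ofw zjggi svxqk
Hunk 4: at line 2 remove [kut] add [zhykt,sgg] -> 10 lines: aacqk jqul xva zhykt sgg aoa zomhq ofw zjggi svxqk
Hunk 5: at line 6 remove [zomhq,ofw,zjggi] add [blaqd,lsv,wfv] -> 10 lines: aacqk jqul xva zhykt sgg aoa blaqd lsv wfv svxqk
Hunk 6: at line 6 remove [blaqd,lsv,wfv] add [ayb,gck,mxnw] -> 10 lines: aacqk jqul xva zhykt sgg aoa ayb gck mxnw svxqk
Hunk 7: at line 5 remove [ayb,gck] add [zht,hongp] -> 10 lines: aacqk jqul xva zhykt sgg aoa zht hongp mxnw svxqk
Final line count: 10

Answer: 10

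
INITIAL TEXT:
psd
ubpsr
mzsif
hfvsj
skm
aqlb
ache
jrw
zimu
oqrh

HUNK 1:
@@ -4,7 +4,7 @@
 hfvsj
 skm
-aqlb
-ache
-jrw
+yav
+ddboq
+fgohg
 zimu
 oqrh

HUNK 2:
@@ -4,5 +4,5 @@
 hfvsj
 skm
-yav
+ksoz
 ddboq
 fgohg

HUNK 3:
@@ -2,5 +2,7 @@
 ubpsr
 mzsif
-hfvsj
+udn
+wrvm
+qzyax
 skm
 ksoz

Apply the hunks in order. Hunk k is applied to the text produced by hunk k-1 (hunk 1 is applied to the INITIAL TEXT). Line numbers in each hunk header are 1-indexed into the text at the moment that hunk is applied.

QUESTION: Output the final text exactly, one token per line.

Answer: psd
ubpsr
mzsif
udn
wrvm
qzyax
skm
ksoz
ddboq
fgohg
zimu
oqrh

Derivation:
Hunk 1: at line 4 remove [aqlb,ache,jrw] add [yav,ddboq,fgohg] -> 10 lines: psd ubpsr mzsif hfvsj skm yav ddboq fgohg zimu oqrh
Hunk 2: at line 4 remove [yav] add [ksoz] -> 10 lines: psd ubpsr mzsif hfvsj skm ksoz ddboq fgohg zimu oqrh
Hunk 3: at line 2 remove [hfvsj] add [udn,wrvm,qzyax] -> 12 lines: psd ubpsr mzsif udn wrvm qzyax skm ksoz ddboq fgohg zimu oqrh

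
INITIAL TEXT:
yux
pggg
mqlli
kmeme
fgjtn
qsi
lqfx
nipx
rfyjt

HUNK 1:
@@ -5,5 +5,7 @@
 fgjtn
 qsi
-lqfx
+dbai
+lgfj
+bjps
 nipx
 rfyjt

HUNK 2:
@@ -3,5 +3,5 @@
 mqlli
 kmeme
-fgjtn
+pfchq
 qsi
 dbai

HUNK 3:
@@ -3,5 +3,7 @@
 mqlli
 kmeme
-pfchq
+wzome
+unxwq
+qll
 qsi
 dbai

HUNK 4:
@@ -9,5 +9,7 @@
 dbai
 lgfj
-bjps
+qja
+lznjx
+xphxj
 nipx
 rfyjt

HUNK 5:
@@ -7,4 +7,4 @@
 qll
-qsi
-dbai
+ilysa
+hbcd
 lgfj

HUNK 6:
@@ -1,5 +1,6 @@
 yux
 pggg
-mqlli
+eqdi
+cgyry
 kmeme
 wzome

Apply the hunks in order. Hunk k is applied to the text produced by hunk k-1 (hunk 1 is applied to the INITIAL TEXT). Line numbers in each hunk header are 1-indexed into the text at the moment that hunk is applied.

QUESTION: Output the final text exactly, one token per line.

Answer: yux
pggg
eqdi
cgyry
kmeme
wzome
unxwq
qll
ilysa
hbcd
lgfj
qja
lznjx
xphxj
nipx
rfyjt

Derivation:
Hunk 1: at line 5 remove [lqfx] add [dbai,lgfj,bjps] -> 11 lines: yux pggg mqlli kmeme fgjtn qsi dbai lgfj bjps nipx rfyjt
Hunk 2: at line 3 remove [fgjtn] add [pfchq] -> 11 lines: yux pggg mqlli kmeme pfchq qsi dbai lgfj bjps nipx rfyjt
Hunk 3: at line 3 remove [pfchq] add [wzome,unxwq,qll] -> 13 lines: yux pggg mqlli kmeme wzome unxwq qll qsi dbai lgfj bjps nipx rfyjt
Hunk 4: at line 9 remove [bjps] add [qja,lznjx,xphxj] -> 15 lines: yux pggg mqlli kmeme wzome unxwq qll qsi dbai lgfj qja lznjx xphxj nipx rfyjt
Hunk 5: at line 7 remove [qsi,dbai] add [ilysa,hbcd] -> 15 lines: yux pggg mqlli kmeme wzome unxwq qll ilysa hbcd lgfj qja lznjx xphxj nipx rfyjt
Hunk 6: at line 1 remove [mqlli] add [eqdi,cgyry] -> 16 lines: yux pggg eqdi cgyry kmeme wzome unxwq qll ilysa hbcd lgfj qja lznjx xphxj nipx rfyjt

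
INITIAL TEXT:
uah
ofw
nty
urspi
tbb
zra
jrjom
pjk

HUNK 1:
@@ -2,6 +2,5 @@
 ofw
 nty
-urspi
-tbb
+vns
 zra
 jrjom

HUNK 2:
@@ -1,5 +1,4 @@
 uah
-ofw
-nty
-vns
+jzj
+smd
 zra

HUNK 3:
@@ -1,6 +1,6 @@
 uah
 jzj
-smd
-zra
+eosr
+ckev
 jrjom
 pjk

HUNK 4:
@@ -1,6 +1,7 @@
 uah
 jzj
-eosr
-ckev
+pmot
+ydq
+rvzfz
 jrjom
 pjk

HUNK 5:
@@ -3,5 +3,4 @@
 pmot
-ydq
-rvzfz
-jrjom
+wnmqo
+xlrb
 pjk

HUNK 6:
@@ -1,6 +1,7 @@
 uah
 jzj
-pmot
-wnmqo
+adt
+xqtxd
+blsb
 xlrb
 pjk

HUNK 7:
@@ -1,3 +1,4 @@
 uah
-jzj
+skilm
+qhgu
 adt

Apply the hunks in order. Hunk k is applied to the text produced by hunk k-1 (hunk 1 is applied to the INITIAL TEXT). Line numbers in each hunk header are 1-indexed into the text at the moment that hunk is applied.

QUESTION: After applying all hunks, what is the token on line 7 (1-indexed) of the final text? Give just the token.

Answer: xlrb

Derivation:
Hunk 1: at line 2 remove [urspi,tbb] add [vns] -> 7 lines: uah ofw nty vns zra jrjom pjk
Hunk 2: at line 1 remove [ofw,nty,vns] add [jzj,smd] -> 6 lines: uah jzj smd zra jrjom pjk
Hunk 3: at line 1 remove [smd,zra] add [eosr,ckev] -> 6 lines: uah jzj eosr ckev jrjom pjk
Hunk 4: at line 1 remove [eosr,ckev] add [pmot,ydq,rvzfz] -> 7 lines: uah jzj pmot ydq rvzfz jrjom pjk
Hunk 5: at line 3 remove [ydq,rvzfz,jrjom] add [wnmqo,xlrb] -> 6 lines: uah jzj pmot wnmqo xlrb pjk
Hunk 6: at line 1 remove [pmot,wnmqo] add [adt,xqtxd,blsb] -> 7 lines: uah jzj adt xqtxd blsb xlrb pjk
Hunk 7: at line 1 remove [jzj] add [skilm,qhgu] -> 8 lines: uah skilm qhgu adt xqtxd blsb xlrb pjk
Final line 7: xlrb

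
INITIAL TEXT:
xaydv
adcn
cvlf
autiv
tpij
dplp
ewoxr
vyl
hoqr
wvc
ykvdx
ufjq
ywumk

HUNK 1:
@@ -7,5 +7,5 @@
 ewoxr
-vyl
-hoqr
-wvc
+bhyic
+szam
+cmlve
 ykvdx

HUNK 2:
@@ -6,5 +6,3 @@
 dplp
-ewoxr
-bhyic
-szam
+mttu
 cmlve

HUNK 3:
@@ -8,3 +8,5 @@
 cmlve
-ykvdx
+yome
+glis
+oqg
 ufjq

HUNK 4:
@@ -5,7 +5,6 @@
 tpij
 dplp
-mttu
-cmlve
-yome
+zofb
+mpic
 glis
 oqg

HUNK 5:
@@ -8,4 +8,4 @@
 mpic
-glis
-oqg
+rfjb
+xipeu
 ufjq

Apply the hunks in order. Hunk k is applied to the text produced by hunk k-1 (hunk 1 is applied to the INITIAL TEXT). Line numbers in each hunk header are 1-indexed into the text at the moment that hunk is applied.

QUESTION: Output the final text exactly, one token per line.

Hunk 1: at line 7 remove [vyl,hoqr,wvc] add [bhyic,szam,cmlve] -> 13 lines: xaydv adcn cvlf autiv tpij dplp ewoxr bhyic szam cmlve ykvdx ufjq ywumk
Hunk 2: at line 6 remove [ewoxr,bhyic,szam] add [mttu] -> 11 lines: xaydv adcn cvlf autiv tpij dplp mttu cmlve ykvdx ufjq ywumk
Hunk 3: at line 8 remove [ykvdx] add [yome,glis,oqg] -> 13 lines: xaydv adcn cvlf autiv tpij dplp mttu cmlve yome glis oqg ufjq ywumk
Hunk 4: at line 5 remove [mttu,cmlve,yome] add [zofb,mpic] -> 12 lines: xaydv adcn cvlf autiv tpij dplp zofb mpic glis oqg ufjq ywumk
Hunk 5: at line 8 remove [glis,oqg] add [rfjb,xipeu] -> 12 lines: xaydv adcn cvlf autiv tpij dplp zofb mpic rfjb xipeu ufjq ywumk

Answer: xaydv
adcn
cvlf
autiv
tpij
dplp
zofb
mpic
rfjb
xipeu
ufjq
ywumk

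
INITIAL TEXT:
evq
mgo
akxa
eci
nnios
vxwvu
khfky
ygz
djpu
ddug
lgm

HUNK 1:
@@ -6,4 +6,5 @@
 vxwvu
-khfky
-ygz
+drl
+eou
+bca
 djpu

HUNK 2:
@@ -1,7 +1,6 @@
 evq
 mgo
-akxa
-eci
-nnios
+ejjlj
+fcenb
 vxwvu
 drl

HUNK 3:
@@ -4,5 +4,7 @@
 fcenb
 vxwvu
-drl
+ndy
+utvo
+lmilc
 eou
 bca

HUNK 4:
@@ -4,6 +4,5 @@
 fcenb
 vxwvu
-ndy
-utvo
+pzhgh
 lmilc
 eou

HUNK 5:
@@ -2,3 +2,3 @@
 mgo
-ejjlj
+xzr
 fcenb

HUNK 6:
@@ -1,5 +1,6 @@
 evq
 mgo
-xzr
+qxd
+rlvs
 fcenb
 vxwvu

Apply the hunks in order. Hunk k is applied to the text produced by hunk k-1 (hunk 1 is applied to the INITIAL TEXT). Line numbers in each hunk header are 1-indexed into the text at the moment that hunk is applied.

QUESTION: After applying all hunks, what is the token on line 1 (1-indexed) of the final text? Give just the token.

Hunk 1: at line 6 remove [khfky,ygz] add [drl,eou,bca] -> 12 lines: evq mgo akxa eci nnios vxwvu drl eou bca djpu ddug lgm
Hunk 2: at line 1 remove [akxa,eci,nnios] add [ejjlj,fcenb] -> 11 lines: evq mgo ejjlj fcenb vxwvu drl eou bca djpu ddug lgm
Hunk 3: at line 4 remove [drl] add [ndy,utvo,lmilc] -> 13 lines: evq mgo ejjlj fcenb vxwvu ndy utvo lmilc eou bca djpu ddug lgm
Hunk 4: at line 4 remove [ndy,utvo] add [pzhgh] -> 12 lines: evq mgo ejjlj fcenb vxwvu pzhgh lmilc eou bca djpu ddug lgm
Hunk 5: at line 2 remove [ejjlj] add [xzr] -> 12 lines: evq mgo xzr fcenb vxwvu pzhgh lmilc eou bca djpu ddug lgm
Hunk 6: at line 1 remove [xzr] add [qxd,rlvs] -> 13 lines: evq mgo qxd rlvs fcenb vxwvu pzhgh lmilc eou bca djpu ddug lgm
Final line 1: evq

Answer: evq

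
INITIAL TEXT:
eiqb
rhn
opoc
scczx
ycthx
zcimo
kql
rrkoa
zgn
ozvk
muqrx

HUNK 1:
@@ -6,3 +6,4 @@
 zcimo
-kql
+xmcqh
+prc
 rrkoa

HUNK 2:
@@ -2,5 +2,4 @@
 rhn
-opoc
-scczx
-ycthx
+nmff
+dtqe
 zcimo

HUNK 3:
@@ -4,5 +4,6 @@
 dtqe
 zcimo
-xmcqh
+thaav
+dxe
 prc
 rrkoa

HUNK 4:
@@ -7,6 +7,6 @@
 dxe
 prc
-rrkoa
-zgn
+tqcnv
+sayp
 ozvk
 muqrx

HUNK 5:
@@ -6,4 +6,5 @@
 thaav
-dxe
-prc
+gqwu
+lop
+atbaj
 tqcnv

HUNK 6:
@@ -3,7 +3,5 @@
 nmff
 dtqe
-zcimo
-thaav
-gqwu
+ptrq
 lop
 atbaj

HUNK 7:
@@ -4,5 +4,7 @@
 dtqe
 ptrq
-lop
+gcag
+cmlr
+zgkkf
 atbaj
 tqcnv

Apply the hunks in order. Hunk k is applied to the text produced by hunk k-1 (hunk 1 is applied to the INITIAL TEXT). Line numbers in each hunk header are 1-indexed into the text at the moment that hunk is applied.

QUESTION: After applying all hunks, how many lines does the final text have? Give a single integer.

Answer: 13

Derivation:
Hunk 1: at line 6 remove [kql] add [xmcqh,prc] -> 12 lines: eiqb rhn opoc scczx ycthx zcimo xmcqh prc rrkoa zgn ozvk muqrx
Hunk 2: at line 2 remove [opoc,scczx,ycthx] add [nmff,dtqe] -> 11 lines: eiqb rhn nmff dtqe zcimo xmcqh prc rrkoa zgn ozvk muqrx
Hunk 3: at line 4 remove [xmcqh] add [thaav,dxe] -> 12 lines: eiqb rhn nmff dtqe zcimo thaav dxe prc rrkoa zgn ozvk muqrx
Hunk 4: at line 7 remove [rrkoa,zgn] add [tqcnv,sayp] -> 12 lines: eiqb rhn nmff dtqe zcimo thaav dxe prc tqcnv sayp ozvk muqrx
Hunk 5: at line 6 remove [dxe,prc] add [gqwu,lop,atbaj] -> 13 lines: eiqb rhn nmff dtqe zcimo thaav gqwu lop atbaj tqcnv sayp ozvk muqrx
Hunk 6: at line 3 remove [zcimo,thaav,gqwu] add [ptrq] -> 11 lines: eiqb rhn nmff dtqe ptrq lop atbaj tqcnv sayp ozvk muqrx
Hunk 7: at line 4 remove [lop] add [gcag,cmlr,zgkkf] -> 13 lines: eiqb rhn nmff dtqe ptrq gcag cmlr zgkkf atbaj tqcnv sayp ozvk muqrx
Final line count: 13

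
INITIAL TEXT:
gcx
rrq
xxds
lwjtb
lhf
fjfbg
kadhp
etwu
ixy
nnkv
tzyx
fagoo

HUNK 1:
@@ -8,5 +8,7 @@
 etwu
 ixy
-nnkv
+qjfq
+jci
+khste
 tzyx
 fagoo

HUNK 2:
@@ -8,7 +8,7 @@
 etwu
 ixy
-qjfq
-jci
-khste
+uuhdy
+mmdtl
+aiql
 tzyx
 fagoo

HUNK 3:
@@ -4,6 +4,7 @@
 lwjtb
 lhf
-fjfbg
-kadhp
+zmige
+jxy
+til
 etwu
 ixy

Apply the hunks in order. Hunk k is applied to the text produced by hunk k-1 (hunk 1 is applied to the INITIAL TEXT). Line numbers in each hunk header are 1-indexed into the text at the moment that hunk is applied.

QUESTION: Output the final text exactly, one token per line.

Hunk 1: at line 8 remove [nnkv] add [qjfq,jci,khste] -> 14 lines: gcx rrq xxds lwjtb lhf fjfbg kadhp etwu ixy qjfq jci khste tzyx fagoo
Hunk 2: at line 8 remove [qjfq,jci,khste] add [uuhdy,mmdtl,aiql] -> 14 lines: gcx rrq xxds lwjtb lhf fjfbg kadhp etwu ixy uuhdy mmdtl aiql tzyx fagoo
Hunk 3: at line 4 remove [fjfbg,kadhp] add [zmige,jxy,til] -> 15 lines: gcx rrq xxds lwjtb lhf zmige jxy til etwu ixy uuhdy mmdtl aiql tzyx fagoo

Answer: gcx
rrq
xxds
lwjtb
lhf
zmige
jxy
til
etwu
ixy
uuhdy
mmdtl
aiql
tzyx
fagoo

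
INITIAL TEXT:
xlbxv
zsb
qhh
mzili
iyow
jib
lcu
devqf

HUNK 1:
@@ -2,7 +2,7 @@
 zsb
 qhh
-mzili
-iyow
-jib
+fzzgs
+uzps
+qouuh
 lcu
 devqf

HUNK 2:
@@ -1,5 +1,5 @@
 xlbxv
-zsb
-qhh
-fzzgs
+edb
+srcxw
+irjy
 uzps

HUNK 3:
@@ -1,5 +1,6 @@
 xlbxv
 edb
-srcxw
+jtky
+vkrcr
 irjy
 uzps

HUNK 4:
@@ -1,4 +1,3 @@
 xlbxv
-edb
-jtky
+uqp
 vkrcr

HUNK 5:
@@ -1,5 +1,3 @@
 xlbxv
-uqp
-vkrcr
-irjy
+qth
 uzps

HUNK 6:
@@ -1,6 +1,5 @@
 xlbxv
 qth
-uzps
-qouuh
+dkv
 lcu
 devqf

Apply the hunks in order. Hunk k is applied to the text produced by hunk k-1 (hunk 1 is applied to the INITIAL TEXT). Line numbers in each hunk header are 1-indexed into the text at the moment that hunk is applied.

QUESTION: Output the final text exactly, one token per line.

Answer: xlbxv
qth
dkv
lcu
devqf

Derivation:
Hunk 1: at line 2 remove [mzili,iyow,jib] add [fzzgs,uzps,qouuh] -> 8 lines: xlbxv zsb qhh fzzgs uzps qouuh lcu devqf
Hunk 2: at line 1 remove [zsb,qhh,fzzgs] add [edb,srcxw,irjy] -> 8 lines: xlbxv edb srcxw irjy uzps qouuh lcu devqf
Hunk 3: at line 1 remove [srcxw] add [jtky,vkrcr] -> 9 lines: xlbxv edb jtky vkrcr irjy uzps qouuh lcu devqf
Hunk 4: at line 1 remove [edb,jtky] add [uqp] -> 8 lines: xlbxv uqp vkrcr irjy uzps qouuh lcu devqf
Hunk 5: at line 1 remove [uqp,vkrcr,irjy] add [qth] -> 6 lines: xlbxv qth uzps qouuh lcu devqf
Hunk 6: at line 1 remove [uzps,qouuh] add [dkv] -> 5 lines: xlbxv qth dkv lcu devqf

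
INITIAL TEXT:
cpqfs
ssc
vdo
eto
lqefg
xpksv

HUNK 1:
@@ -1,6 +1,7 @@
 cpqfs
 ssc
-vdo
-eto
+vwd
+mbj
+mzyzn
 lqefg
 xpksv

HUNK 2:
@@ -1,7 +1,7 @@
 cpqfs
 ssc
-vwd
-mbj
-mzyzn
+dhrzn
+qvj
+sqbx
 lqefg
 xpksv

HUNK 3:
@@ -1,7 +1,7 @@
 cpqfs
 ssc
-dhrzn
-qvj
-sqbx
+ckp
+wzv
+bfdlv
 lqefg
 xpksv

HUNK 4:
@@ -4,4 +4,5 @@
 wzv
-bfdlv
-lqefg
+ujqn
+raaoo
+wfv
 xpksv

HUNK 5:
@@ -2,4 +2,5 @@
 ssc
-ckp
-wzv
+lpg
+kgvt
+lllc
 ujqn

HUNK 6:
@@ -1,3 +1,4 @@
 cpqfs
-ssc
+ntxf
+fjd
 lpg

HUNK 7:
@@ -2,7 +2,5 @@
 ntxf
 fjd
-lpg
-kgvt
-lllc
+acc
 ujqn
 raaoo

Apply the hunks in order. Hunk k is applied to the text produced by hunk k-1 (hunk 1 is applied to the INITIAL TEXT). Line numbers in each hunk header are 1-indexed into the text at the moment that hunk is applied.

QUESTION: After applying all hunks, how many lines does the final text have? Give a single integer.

Hunk 1: at line 1 remove [vdo,eto] add [vwd,mbj,mzyzn] -> 7 lines: cpqfs ssc vwd mbj mzyzn lqefg xpksv
Hunk 2: at line 1 remove [vwd,mbj,mzyzn] add [dhrzn,qvj,sqbx] -> 7 lines: cpqfs ssc dhrzn qvj sqbx lqefg xpksv
Hunk 3: at line 1 remove [dhrzn,qvj,sqbx] add [ckp,wzv,bfdlv] -> 7 lines: cpqfs ssc ckp wzv bfdlv lqefg xpksv
Hunk 4: at line 4 remove [bfdlv,lqefg] add [ujqn,raaoo,wfv] -> 8 lines: cpqfs ssc ckp wzv ujqn raaoo wfv xpksv
Hunk 5: at line 2 remove [ckp,wzv] add [lpg,kgvt,lllc] -> 9 lines: cpqfs ssc lpg kgvt lllc ujqn raaoo wfv xpksv
Hunk 6: at line 1 remove [ssc] add [ntxf,fjd] -> 10 lines: cpqfs ntxf fjd lpg kgvt lllc ujqn raaoo wfv xpksv
Hunk 7: at line 2 remove [lpg,kgvt,lllc] add [acc] -> 8 lines: cpqfs ntxf fjd acc ujqn raaoo wfv xpksv
Final line count: 8

Answer: 8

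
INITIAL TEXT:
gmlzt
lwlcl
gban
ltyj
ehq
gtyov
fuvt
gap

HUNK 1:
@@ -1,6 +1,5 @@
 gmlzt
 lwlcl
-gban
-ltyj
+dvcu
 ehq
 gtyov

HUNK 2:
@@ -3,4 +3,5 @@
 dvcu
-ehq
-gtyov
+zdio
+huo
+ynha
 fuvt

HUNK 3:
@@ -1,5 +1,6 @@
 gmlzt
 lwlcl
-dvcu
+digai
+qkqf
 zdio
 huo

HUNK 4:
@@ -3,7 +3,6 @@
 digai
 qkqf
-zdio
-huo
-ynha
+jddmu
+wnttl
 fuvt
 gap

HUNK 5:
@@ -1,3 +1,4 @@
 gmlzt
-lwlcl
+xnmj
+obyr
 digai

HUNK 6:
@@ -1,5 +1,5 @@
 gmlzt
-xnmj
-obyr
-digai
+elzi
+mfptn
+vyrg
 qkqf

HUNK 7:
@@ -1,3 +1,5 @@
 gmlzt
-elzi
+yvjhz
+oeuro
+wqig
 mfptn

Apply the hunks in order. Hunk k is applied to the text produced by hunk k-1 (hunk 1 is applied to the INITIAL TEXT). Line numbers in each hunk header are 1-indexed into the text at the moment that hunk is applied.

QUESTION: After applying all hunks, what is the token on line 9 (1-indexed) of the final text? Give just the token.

Hunk 1: at line 1 remove [gban,ltyj] add [dvcu] -> 7 lines: gmlzt lwlcl dvcu ehq gtyov fuvt gap
Hunk 2: at line 3 remove [ehq,gtyov] add [zdio,huo,ynha] -> 8 lines: gmlzt lwlcl dvcu zdio huo ynha fuvt gap
Hunk 3: at line 1 remove [dvcu] add [digai,qkqf] -> 9 lines: gmlzt lwlcl digai qkqf zdio huo ynha fuvt gap
Hunk 4: at line 3 remove [zdio,huo,ynha] add [jddmu,wnttl] -> 8 lines: gmlzt lwlcl digai qkqf jddmu wnttl fuvt gap
Hunk 5: at line 1 remove [lwlcl] add [xnmj,obyr] -> 9 lines: gmlzt xnmj obyr digai qkqf jddmu wnttl fuvt gap
Hunk 6: at line 1 remove [xnmj,obyr,digai] add [elzi,mfptn,vyrg] -> 9 lines: gmlzt elzi mfptn vyrg qkqf jddmu wnttl fuvt gap
Hunk 7: at line 1 remove [elzi] add [yvjhz,oeuro,wqig] -> 11 lines: gmlzt yvjhz oeuro wqig mfptn vyrg qkqf jddmu wnttl fuvt gap
Final line 9: wnttl

Answer: wnttl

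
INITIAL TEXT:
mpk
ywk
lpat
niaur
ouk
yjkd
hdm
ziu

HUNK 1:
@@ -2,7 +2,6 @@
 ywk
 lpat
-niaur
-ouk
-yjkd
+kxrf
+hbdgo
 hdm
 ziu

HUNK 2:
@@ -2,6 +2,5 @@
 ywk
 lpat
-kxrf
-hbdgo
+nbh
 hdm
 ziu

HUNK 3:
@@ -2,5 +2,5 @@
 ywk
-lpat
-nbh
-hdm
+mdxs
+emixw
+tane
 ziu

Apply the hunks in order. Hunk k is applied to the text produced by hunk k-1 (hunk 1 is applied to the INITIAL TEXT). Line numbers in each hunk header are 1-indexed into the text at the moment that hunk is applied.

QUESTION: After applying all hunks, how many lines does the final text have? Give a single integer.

Hunk 1: at line 2 remove [niaur,ouk,yjkd] add [kxrf,hbdgo] -> 7 lines: mpk ywk lpat kxrf hbdgo hdm ziu
Hunk 2: at line 2 remove [kxrf,hbdgo] add [nbh] -> 6 lines: mpk ywk lpat nbh hdm ziu
Hunk 3: at line 2 remove [lpat,nbh,hdm] add [mdxs,emixw,tane] -> 6 lines: mpk ywk mdxs emixw tane ziu
Final line count: 6

Answer: 6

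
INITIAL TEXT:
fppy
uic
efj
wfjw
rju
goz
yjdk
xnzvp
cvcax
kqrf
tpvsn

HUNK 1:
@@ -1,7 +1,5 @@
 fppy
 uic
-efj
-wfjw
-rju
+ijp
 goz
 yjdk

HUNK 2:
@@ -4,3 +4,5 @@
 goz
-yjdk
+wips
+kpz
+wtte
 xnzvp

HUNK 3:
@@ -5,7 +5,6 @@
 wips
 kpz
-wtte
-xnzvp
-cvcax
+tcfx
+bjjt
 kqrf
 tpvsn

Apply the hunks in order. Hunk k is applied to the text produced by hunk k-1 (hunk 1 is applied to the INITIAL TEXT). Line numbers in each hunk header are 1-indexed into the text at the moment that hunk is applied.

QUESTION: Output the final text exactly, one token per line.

Hunk 1: at line 1 remove [efj,wfjw,rju] add [ijp] -> 9 lines: fppy uic ijp goz yjdk xnzvp cvcax kqrf tpvsn
Hunk 2: at line 4 remove [yjdk] add [wips,kpz,wtte] -> 11 lines: fppy uic ijp goz wips kpz wtte xnzvp cvcax kqrf tpvsn
Hunk 3: at line 5 remove [wtte,xnzvp,cvcax] add [tcfx,bjjt] -> 10 lines: fppy uic ijp goz wips kpz tcfx bjjt kqrf tpvsn

Answer: fppy
uic
ijp
goz
wips
kpz
tcfx
bjjt
kqrf
tpvsn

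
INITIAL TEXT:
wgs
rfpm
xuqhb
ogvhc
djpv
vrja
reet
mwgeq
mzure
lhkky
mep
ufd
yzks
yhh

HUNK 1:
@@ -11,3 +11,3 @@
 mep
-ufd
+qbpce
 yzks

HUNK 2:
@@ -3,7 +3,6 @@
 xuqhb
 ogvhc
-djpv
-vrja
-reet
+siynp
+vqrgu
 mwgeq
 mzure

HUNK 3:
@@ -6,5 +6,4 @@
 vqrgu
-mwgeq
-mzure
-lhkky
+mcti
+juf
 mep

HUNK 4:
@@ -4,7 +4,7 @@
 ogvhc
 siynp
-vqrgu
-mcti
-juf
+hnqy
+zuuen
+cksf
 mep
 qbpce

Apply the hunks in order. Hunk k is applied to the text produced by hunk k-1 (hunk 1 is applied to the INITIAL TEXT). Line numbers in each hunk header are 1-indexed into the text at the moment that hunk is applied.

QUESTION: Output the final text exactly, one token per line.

Hunk 1: at line 11 remove [ufd] add [qbpce] -> 14 lines: wgs rfpm xuqhb ogvhc djpv vrja reet mwgeq mzure lhkky mep qbpce yzks yhh
Hunk 2: at line 3 remove [djpv,vrja,reet] add [siynp,vqrgu] -> 13 lines: wgs rfpm xuqhb ogvhc siynp vqrgu mwgeq mzure lhkky mep qbpce yzks yhh
Hunk 3: at line 6 remove [mwgeq,mzure,lhkky] add [mcti,juf] -> 12 lines: wgs rfpm xuqhb ogvhc siynp vqrgu mcti juf mep qbpce yzks yhh
Hunk 4: at line 4 remove [vqrgu,mcti,juf] add [hnqy,zuuen,cksf] -> 12 lines: wgs rfpm xuqhb ogvhc siynp hnqy zuuen cksf mep qbpce yzks yhh

Answer: wgs
rfpm
xuqhb
ogvhc
siynp
hnqy
zuuen
cksf
mep
qbpce
yzks
yhh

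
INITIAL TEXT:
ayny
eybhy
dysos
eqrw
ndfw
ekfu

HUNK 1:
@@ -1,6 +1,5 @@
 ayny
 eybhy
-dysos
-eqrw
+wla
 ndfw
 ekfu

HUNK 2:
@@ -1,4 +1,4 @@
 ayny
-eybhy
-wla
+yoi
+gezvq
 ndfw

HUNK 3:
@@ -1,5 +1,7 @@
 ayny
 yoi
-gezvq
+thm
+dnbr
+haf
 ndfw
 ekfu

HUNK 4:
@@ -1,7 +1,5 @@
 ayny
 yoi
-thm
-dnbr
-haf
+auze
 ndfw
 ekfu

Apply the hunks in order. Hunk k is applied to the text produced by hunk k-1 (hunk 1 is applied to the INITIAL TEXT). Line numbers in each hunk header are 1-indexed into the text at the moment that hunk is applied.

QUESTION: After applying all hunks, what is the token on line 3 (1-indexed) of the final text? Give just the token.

Hunk 1: at line 1 remove [dysos,eqrw] add [wla] -> 5 lines: ayny eybhy wla ndfw ekfu
Hunk 2: at line 1 remove [eybhy,wla] add [yoi,gezvq] -> 5 lines: ayny yoi gezvq ndfw ekfu
Hunk 3: at line 1 remove [gezvq] add [thm,dnbr,haf] -> 7 lines: ayny yoi thm dnbr haf ndfw ekfu
Hunk 4: at line 1 remove [thm,dnbr,haf] add [auze] -> 5 lines: ayny yoi auze ndfw ekfu
Final line 3: auze

Answer: auze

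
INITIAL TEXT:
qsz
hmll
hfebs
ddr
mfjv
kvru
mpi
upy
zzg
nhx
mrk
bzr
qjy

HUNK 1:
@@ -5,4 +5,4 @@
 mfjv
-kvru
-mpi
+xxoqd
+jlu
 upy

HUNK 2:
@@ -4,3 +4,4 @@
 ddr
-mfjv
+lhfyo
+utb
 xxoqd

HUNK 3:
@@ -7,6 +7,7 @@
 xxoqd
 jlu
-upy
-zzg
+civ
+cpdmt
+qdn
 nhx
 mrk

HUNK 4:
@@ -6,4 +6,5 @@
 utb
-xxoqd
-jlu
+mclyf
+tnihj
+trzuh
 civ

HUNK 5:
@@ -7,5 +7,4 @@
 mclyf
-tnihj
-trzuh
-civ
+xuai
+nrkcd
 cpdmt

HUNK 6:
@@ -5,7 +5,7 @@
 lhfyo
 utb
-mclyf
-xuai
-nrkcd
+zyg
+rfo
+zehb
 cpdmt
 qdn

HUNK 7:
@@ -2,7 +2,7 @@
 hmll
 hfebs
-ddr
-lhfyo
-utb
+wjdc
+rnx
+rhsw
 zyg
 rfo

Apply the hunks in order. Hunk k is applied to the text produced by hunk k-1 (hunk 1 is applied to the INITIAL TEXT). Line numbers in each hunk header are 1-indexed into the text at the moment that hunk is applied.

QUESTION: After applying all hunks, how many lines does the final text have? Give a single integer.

Hunk 1: at line 5 remove [kvru,mpi] add [xxoqd,jlu] -> 13 lines: qsz hmll hfebs ddr mfjv xxoqd jlu upy zzg nhx mrk bzr qjy
Hunk 2: at line 4 remove [mfjv] add [lhfyo,utb] -> 14 lines: qsz hmll hfebs ddr lhfyo utb xxoqd jlu upy zzg nhx mrk bzr qjy
Hunk 3: at line 7 remove [upy,zzg] add [civ,cpdmt,qdn] -> 15 lines: qsz hmll hfebs ddr lhfyo utb xxoqd jlu civ cpdmt qdn nhx mrk bzr qjy
Hunk 4: at line 6 remove [xxoqd,jlu] add [mclyf,tnihj,trzuh] -> 16 lines: qsz hmll hfebs ddr lhfyo utb mclyf tnihj trzuh civ cpdmt qdn nhx mrk bzr qjy
Hunk 5: at line 7 remove [tnihj,trzuh,civ] add [xuai,nrkcd] -> 15 lines: qsz hmll hfebs ddr lhfyo utb mclyf xuai nrkcd cpdmt qdn nhx mrk bzr qjy
Hunk 6: at line 5 remove [mclyf,xuai,nrkcd] add [zyg,rfo,zehb] -> 15 lines: qsz hmll hfebs ddr lhfyo utb zyg rfo zehb cpdmt qdn nhx mrk bzr qjy
Hunk 7: at line 2 remove [ddr,lhfyo,utb] add [wjdc,rnx,rhsw] -> 15 lines: qsz hmll hfebs wjdc rnx rhsw zyg rfo zehb cpdmt qdn nhx mrk bzr qjy
Final line count: 15

Answer: 15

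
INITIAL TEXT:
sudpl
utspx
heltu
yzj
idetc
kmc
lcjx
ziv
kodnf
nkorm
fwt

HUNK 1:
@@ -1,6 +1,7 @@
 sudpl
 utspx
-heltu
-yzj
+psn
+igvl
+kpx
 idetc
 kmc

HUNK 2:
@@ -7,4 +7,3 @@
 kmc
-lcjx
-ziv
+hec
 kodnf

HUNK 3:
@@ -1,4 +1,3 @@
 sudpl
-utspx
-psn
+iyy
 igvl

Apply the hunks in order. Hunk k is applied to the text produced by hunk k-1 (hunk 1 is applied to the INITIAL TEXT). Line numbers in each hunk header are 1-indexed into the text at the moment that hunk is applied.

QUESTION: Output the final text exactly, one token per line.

Answer: sudpl
iyy
igvl
kpx
idetc
kmc
hec
kodnf
nkorm
fwt

Derivation:
Hunk 1: at line 1 remove [heltu,yzj] add [psn,igvl,kpx] -> 12 lines: sudpl utspx psn igvl kpx idetc kmc lcjx ziv kodnf nkorm fwt
Hunk 2: at line 7 remove [lcjx,ziv] add [hec] -> 11 lines: sudpl utspx psn igvl kpx idetc kmc hec kodnf nkorm fwt
Hunk 3: at line 1 remove [utspx,psn] add [iyy] -> 10 lines: sudpl iyy igvl kpx idetc kmc hec kodnf nkorm fwt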